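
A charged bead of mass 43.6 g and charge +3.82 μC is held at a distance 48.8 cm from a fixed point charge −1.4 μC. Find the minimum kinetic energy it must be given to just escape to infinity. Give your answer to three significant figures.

0.0985 J

To just escape, total mechanical energy must reach zero at infinity: ½mv²_min + U = 0, so ½mv²_min = −U = |kQq|/r.
|U| = |kQq|/r = (8.99×10⁹ N·m²/C²)(1.40×10⁻⁶)(3.82×10⁻⁶)/(0.488) = 0.0985 J.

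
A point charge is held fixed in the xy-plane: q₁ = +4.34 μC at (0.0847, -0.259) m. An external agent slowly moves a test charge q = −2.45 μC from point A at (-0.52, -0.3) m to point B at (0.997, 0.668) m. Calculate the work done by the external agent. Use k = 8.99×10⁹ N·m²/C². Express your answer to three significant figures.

For quasistatic motion the external work equals the change in potential energy: W_ext = qΔV = q(V_B − V_A).
At A: distance to the source charge is 0.606 m; V_A = kq₁/r = 6.44×10⁴ V.
At B: distance to the source charge is 1.30 m; V_B = kq₁/r = 3.00×10⁴ V.
ΔV = V_B − V_A = -3.44×10⁴ V.
W_ext = qΔV = (-2.45×10⁻⁶ C)(-3.44×10⁴ V) = 0.0842 J.

0.0842 J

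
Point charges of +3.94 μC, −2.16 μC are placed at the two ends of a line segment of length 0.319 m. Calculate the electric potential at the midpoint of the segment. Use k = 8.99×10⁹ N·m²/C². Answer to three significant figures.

Electric potential is a scalar, so the contributions from each charge add algebraically: V = Σ kqᵢ/rᵢ.
Each charge is 0.160 m from the midpoint.
V = k[(3.94×10⁻⁶)/(0.160) + (-2.16×10⁻⁶)/(0.160)] = 1.00×10⁵ V.

1.00×10⁵ V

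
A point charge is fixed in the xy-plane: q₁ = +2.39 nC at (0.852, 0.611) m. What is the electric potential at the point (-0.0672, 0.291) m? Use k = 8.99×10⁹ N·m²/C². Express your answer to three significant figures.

Electric potential is a scalar, so the contributions from each charge add algebraically: V = Σ kqᵢ/rᵢ.
Distances from the field point to each charge: r₁ = 0.973 m.
V = k[(2.39×10⁻⁹)/(0.973)] = 22.1 V.

22.1 V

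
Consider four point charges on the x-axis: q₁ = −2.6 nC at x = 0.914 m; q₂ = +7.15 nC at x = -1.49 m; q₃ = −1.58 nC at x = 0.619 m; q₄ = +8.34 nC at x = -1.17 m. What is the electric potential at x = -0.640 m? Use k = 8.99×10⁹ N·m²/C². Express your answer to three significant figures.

191 V

Electric potential is a scalar, so the contributions from each charge add algebraically: V = Σ kqᵢ/rᵢ.
Distances from the field point to each charge: r₁ = 1.55 m, r₂ = 0.850 m, r₃ = 1.26 m, r₄ = 0.530 m.
V = k[(-2.60×10⁻⁹)/(1.55) + (7.15×10⁻⁹)/(0.850) + (-1.58×10⁻⁹)/(1.26) + (8.34×10⁻⁹)/(0.530)] = 191 V.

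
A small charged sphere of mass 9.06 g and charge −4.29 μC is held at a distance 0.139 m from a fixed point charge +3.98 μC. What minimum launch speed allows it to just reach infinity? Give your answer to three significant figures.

To just escape, total mechanical energy must reach zero at infinity: ½mv²_min + U = 0, so ½mv²_min = −U = |kQq|/r.
|U| = |kQq|/r = (8.99×10⁹ N·m²/C²)(3.98×10⁻⁶)(4.29×10⁻⁶)/(0.139) = 1.10 J.
v_min = √(2|U|/m) = √(2·1.10/9.06×10⁻³) = 15.6 m/s.

15.6 m/s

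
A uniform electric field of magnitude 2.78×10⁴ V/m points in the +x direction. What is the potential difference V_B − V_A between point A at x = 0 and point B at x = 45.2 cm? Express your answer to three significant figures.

In a uniform field, potential decreases in the direction of E: V_B − V_A = −E·Δx.
V_B − V_A = −(2.78×10⁴ V/m)(0.452 m) = -1.26×10⁴ V.

-1.26×10⁴ V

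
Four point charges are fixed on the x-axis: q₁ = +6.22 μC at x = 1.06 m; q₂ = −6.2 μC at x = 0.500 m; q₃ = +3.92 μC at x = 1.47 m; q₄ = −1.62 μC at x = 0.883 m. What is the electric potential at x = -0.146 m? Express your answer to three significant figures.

-3.23×10⁴ V

The total potential is the scalar sum of each charge's contribution, V = Σ kqᵢ/rᵢ.
Distances from the field point to each charge: r₁ = 1.21 m, r₂ = 0.646 m, r₃ = 1.62 m, r₄ = 1.03 m.
V = k[(6.22×10⁻⁶)/(1.21) + (-6.20×10⁻⁶)/(0.646) + (3.92×10⁻⁶)/(1.62) + (-1.62×10⁻⁶)/(1.03)] = -3.23×10⁴ V.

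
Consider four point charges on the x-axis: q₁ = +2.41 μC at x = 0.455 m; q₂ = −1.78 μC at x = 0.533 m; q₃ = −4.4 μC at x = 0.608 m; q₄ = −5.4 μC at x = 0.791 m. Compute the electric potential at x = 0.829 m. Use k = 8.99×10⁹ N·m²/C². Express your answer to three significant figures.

The total potential is the scalar sum of each charge's contribution, V = Σ kqᵢ/rᵢ.
Distances from the field point to each charge: r₁ = 0.374 m, r₂ = 0.296 m, r₃ = 0.221 m, r₄ = 0.0380 m.
V = k[(2.41×10⁻⁶)/(0.374) + (-1.78×10⁻⁶)/(0.296) + (-4.40×10⁻⁶)/(0.221) + (-5.40×10⁻⁶)/(0.0380)] = -1.45×10⁶ V.

-1.45×10⁶ V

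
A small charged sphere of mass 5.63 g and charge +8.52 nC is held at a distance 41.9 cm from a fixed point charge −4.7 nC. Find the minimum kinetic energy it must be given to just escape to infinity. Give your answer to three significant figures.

8.59×10⁻⁷ J

To just escape, total mechanical energy must reach zero at infinity: ½mv²_min + U = 0, so ½mv²_min = −U = |kQq|/r.
|U| = |kQq|/r = (8.99×10⁹ N·m²/C²)(4.70×10⁻⁹)(8.52×10⁻⁹)/(0.419) = 8.59×10⁻⁷ J.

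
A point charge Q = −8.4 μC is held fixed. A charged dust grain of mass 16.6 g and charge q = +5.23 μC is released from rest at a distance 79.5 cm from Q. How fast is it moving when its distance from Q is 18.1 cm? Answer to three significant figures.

Only the electrostatic force acts, so mechanical energy is conserved: ½mv² = U₁ − U₂ = kQq(1/r₁ − 1/r₂).
U₁ − U₂ = (8.99×10⁹ N·m²/C²)(-8.40×10⁻⁶ C)(5.23×10⁻⁶ C)(1/0.795 − 1/0.181) = 1.69 J.
v = √(2·1.69/0.0166) = 14.2 m/s.

14.2 m/s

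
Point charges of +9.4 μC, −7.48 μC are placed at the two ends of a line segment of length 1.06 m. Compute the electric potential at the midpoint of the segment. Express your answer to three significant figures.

Electric potential is a scalar, so the contributions from each charge add algebraically: V = Σ kqᵢ/rᵢ.
Each charge is 0.530 m from the midpoint.
V = k[(9.40×10⁻⁶)/(0.530) + (-7.48×10⁻⁶)/(0.530)] = 3.26×10⁴ V.

3.26×10⁴ V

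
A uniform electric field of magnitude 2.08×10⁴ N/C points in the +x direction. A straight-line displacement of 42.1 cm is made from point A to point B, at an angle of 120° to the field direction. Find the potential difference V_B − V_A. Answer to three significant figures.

Only the component of displacement along E changes the potential: ΔV = −E·d·cosθ.
ΔV = −(2.08×10⁴ V/m)(0.421 m)cos120° = 4380 V.

4380 V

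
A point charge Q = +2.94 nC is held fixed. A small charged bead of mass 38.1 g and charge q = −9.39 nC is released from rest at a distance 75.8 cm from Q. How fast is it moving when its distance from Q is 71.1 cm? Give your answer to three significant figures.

1.07×10⁻³ m/s

Only the electrostatic force acts, so mechanical energy is conserved: ½mv² = U₁ − U₂ = kQq(1/r₁ − 1/r₂).
U₁ − U₂ = (8.99×10⁹ N·m²/C²)(2.94×10⁻⁹ C)(-9.39×10⁻⁹ C)(1/0.758 − 1/0.711) = 2.16×10⁻⁸ J.
v = √(2·2.16×10⁻⁸/0.0381) = 1.07×10⁻³ m/s.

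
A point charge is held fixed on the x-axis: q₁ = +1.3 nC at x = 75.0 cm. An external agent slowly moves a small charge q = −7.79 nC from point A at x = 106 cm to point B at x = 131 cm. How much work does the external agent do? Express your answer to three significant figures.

For quasistatic motion the external work equals the change in potential energy: W_ext = qΔV = q(V_B − V_A).
At A: distance to the source charge is 0.310 m; V_A = kq₁/r = 37.7 V.
At B: distance to the source charge is 0.560 m; V_B = kq₁/r = 20.9 V.
ΔV = V_B − V_A = -16.8 V.
W_ext = qΔV = (-7.79×10⁻⁹ C)(-16.8 V) = 1.31×10⁻⁷ J.

1.31×10⁻⁷ J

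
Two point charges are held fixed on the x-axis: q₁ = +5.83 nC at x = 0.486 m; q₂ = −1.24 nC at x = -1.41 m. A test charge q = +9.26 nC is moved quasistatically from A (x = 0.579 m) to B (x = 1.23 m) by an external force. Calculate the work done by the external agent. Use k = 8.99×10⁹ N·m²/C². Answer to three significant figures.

For quasistatic motion the external work equals the change in potential energy: W_ext = qΔV = q(V_B − V_A).
At A: distances to the source charges are 0.0930 m, 1.99 m; V_A = Σ kqᵢ/rᵢ = 558 V.
At B: distances to the source charges are 0.744 m, 2.64 m; V_B = Σ kqᵢ/rᵢ = 66.2 V.
ΔV = V_B − V_A = -492 V.
W_ext = qΔV = (9.26×10⁻⁹ C)(-492 V) = -4.55×10⁻⁶ J.

-4.55×10⁻⁶ J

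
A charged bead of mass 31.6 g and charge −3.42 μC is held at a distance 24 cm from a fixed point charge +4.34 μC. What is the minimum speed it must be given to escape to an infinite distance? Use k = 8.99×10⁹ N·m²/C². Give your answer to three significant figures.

To just escape, total mechanical energy must reach zero at infinity: ½mv²_min + U = 0, so ½mv²_min = −U = |kQq|/r.
|U| = |kQq|/r = (8.99×10⁹ N·m²/C²)(4.34×10⁻⁶)(3.42×10⁻⁶)/(0.240) = 0.556 J.
v_min = √(2|U|/m) = √(2·0.556/0.0316) = 5.93 m/s.

5.93 m/s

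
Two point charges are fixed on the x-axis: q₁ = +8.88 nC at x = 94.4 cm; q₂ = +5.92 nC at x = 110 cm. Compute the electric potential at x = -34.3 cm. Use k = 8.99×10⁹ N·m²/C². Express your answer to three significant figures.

Electric potential is a scalar, so the contributions from each charge add algebraically: V = Σ kqᵢ/rᵢ.
Distances from the field point to each charge: r₁ = 1.29 m, r₂ = 1.44 m.
V = k[(8.88×10⁻⁹)/(1.29) + (5.92×10⁻⁹)/(1.44)] = 98.9 V.

98.9 V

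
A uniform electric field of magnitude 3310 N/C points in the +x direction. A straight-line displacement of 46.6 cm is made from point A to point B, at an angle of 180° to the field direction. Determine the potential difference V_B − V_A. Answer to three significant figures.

Only the component of displacement along E changes the potential: ΔV = −E·d·cosθ.
ΔV = −(3310 V/m)(0.466 m)cos180° = 1540 V.

1540 V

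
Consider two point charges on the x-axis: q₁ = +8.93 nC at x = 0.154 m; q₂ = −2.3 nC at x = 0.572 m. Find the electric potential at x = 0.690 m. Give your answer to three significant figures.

Electric potential is a scalar, so the contributions from each charge add algebraically: V = Σ kqᵢ/rᵢ.
Distances from the field point to each charge: r₁ = 0.536 m, r₂ = 0.118 m.
V = k[(8.93×10⁻⁹)/(0.536) + (-2.30×10⁻⁹)/(0.118)] = -25.5 V.

-25.5 V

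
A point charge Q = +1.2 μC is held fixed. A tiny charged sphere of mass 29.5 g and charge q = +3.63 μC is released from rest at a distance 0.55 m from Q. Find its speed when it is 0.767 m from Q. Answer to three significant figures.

Only the electrostatic force acts, so mechanical energy is conserved: ½mv² = U₁ − U₂ = kQq(1/r₁ − 1/r₂).
U₁ − U₂ = (8.99×10⁹ N·m²/C²)(1.20×10⁻⁶ C)(3.63×10⁻⁶ C)(1/0.550 − 1/0.767) = 0.0201 J.
v = √(2·0.0201/0.0295) = 1.17 m/s.

1.17 m/s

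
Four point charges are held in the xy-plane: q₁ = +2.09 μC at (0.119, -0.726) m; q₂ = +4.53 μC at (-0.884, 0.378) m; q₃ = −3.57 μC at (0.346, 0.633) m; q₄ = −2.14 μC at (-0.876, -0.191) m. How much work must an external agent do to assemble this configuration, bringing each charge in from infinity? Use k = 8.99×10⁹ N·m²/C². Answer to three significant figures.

-0.250 J

The work to assemble the configuration equals its total potential energy, U = Σ kqᵢqⱼ/rᵢⱼ over all pairs.
Pair separations: r₁₂ = 1.49 m, r₁₃ = 1.38 m, r₁₄ = 1.13 m, r₂₃ = 1.26 m, r₂₄ = 0.569 m, r₃₄ = 1.47 m.
Summing all 6 pair terms gives U = -0.250 J.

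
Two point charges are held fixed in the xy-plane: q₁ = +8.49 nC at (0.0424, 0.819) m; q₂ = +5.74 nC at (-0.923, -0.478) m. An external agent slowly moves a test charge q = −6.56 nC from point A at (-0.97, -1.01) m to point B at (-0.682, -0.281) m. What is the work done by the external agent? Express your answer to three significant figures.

For quasistatic motion the external work equals the change in potential energy: W_ext = qΔV = q(V_B − V_A).
At A: distances to the source charges are 2.09 m, 0.534 m; V_A = Σ kqᵢ/rᵢ = 133 V.
At B: distances to the source charges are 1.32 m, 0.311 m; V_B = Σ kqᵢ/rᵢ = 224 V.
ΔV = V_B − V_A = 90.6 V.
W_ext = qΔV = (-6.56×10⁻⁹ C)(90.6 V) = -5.94×10⁻⁷ J.

-5.94×10⁻⁷ J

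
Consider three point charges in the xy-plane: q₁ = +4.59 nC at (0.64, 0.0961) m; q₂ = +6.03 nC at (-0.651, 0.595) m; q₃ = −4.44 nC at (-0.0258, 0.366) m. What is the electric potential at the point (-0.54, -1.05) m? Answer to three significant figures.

Electric potential is a scalar, so the contributions from each charge add algebraically: V = Σ kqᵢ/rᵢ.
Distances from the field point to each charge: r₁ = 1.64 m, r₂ = 1.65 m, r₃ = 1.51 m.
V = k[(4.59×10⁻⁹)/(1.64) + (6.03×10⁻⁹)/(1.65) + (-4.44×10⁻⁹)/(1.51)] = 31.5 V.

31.5 V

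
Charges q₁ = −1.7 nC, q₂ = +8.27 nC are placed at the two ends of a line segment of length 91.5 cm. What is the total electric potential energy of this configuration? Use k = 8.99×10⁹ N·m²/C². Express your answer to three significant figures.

The assembly work is the sum of pairwise potential energies, U = Σ_{i<j} kqᵢqⱼ/rᵢⱼ.
The separation is r = 0.915 m.
U = (-1.38×10⁻⁷) = -1.38×10⁻⁷ J.

-1.38×10⁻⁷ J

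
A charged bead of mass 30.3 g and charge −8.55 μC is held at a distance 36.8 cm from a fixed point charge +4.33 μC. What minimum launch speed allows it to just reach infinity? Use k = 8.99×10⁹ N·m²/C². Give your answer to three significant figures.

To just escape, total mechanical energy must reach zero at infinity: ½mv²_min + U = 0, so ½mv²_min = −U = |kQq|/r.
|U| = |kQq|/r = (8.99×10⁹ N·m²/C²)(4.33×10⁻⁶)(8.55×10⁻⁶)/(0.368) = 0.904 J.
v_min = √(2|U|/m) = √(2·0.904/0.0303) = 7.73 m/s.

7.73 m/s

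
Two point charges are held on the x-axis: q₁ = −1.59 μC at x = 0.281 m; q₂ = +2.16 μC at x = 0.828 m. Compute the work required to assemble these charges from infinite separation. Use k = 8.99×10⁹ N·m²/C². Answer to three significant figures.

-0.0564 J

The work to assemble the configuration equals its total potential energy, U = Σ kqᵢqⱼ/rᵢⱼ over all pairs.
Pair separations: r₁₂ = 0.547 m.
U = (-0.0564) = -0.0564 J.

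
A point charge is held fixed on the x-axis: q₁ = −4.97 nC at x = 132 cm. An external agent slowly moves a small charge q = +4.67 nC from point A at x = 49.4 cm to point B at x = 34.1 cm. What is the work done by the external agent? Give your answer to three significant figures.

3.95×10⁻⁸ J

For quasistatic motion the external work equals the change in potential energy: W_ext = qΔV = q(V_B − V_A).
At A: distance to the source charge is 0.826 m; V_A = kq₁/r = -54.1 V.
At B: distance to the source charge is 0.979 m; V_B = kq₁/r = -45.6 V.
ΔV = V_B − V_A = 8.45 V.
W_ext = qΔV = (4.67×10⁻⁹ C)(8.45 V) = 3.95×10⁻⁸ J.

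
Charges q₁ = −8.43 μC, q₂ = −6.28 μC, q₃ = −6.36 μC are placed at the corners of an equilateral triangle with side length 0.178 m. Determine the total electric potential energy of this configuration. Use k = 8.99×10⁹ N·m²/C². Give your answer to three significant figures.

The assembly work is the sum of pairwise potential energies, U = Σ_{i<j} kqᵢqⱼ/rᵢⱼ.
All three pair separations equal the side length, 0.178 m.
U = (2.67) + (2.71) + (2.02) = 7.40 J.

7.40 J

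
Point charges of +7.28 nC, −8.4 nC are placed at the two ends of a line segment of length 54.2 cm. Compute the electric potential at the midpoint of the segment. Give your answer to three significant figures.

Electric potential is a scalar, so the contributions from each charge add algebraically: V = Σ kqᵢ/rᵢ.
Each charge is 0.271 m from the midpoint.
V = k[(7.28×10⁻⁹)/(0.271) + (-8.40×10⁻⁹)/(0.271)] = -37.2 V.

-37.2 V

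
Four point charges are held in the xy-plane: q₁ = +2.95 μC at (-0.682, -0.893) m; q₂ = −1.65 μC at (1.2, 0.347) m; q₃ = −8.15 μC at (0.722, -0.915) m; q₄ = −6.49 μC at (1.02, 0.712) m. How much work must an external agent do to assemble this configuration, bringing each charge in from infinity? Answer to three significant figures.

0.367 J

The assembly work is the sum of pairwise potential energies, U = Σ_{i<j} kqᵢqⱼ/rᵢⱼ.
Pair separations: r₁₂ = 2.25 m, r₁₃ = 1.40 m, r₁₄ = 2.34 m, r₂₃ = 1.35 m, r₂₄ = 0.407 m, r₃₄ = 1.65 m.
Summing all 6 pair terms gives U = 0.367 J.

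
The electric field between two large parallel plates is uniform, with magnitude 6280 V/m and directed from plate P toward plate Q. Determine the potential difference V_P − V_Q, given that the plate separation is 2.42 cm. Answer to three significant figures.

152 V

In a uniform field, potential decreases in the direction of E: ΔV = −E·d for a displacement d parallel to E.
Going from Q to P is a displacement of 2.42 cm opposite to the field, so V_P − V_Q = +Ed = 152 V.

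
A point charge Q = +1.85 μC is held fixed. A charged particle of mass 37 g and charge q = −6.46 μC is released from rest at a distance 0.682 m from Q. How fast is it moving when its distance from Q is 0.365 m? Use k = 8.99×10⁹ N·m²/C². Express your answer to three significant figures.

2.72 m/s

Only the electrostatic force acts, so mechanical energy is conserved: ½mv² = U₁ − U₂ = kQq(1/r₁ − 1/r₂).
U₁ − U₂ = (8.99×10⁹ N·m²/C²)(1.85×10⁻⁶ C)(-6.46×10⁻⁶ C)(1/0.682 − 1/0.365) = 0.137 J.
v = √(2·0.137/0.0370) = 2.72 m/s.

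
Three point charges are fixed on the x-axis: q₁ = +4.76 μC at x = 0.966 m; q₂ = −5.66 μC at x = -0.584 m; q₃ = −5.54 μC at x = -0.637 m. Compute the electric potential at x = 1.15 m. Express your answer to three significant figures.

1.75×10⁵ V

Electric potential is a scalar, so the contributions from each charge add algebraically: V = Σ kqᵢ/rᵢ.
Distances from the field point to each charge: r₁ = 0.184 m, r₂ = 1.73 m, r₃ = 1.79 m.
V = k[(4.76×10⁻⁶)/(0.184) + (-5.66×10⁻⁶)/(1.73) + (-5.54×10⁻⁶)/(1.79)] = 1.75×10⁵ V.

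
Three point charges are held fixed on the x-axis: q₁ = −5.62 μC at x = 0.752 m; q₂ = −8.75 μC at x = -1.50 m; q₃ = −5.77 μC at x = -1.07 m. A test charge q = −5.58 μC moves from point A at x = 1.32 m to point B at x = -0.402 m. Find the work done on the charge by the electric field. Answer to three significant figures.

The work done by the electric force is W_field = −ΔU = −q(V_B − V_A) = q(V_A − V_B).
At A: distances to the source charges are 0.568 m, 2.82 m, 2.39 m; V_A = Σ kqᵢ/rᵢ = -1.39×10⁵ V.
At B: distances to the source charges are 1.15 m, 1.10 m, 0.668 m; V_B = Σ kqᵢ/rᵢ = -1.93×10⁵ V.
ΔV = V_B − V_A = -5.45×10⁴ V.
W_field = −qΔV = −(-5.58×10⁻⁶ C)(-5.45×10⁴ V) = -0.304 J.

-0.304 J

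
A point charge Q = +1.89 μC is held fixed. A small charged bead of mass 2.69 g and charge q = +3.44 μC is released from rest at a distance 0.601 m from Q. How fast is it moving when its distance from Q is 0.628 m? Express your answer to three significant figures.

1.76 m/s

Only the electrostatic force acts, so mechanical energy is conserved: ½mv² = U₁ − U₂ = kQq(1/r₁ − 1/r₂).
U₁ − U₂ = (8.99×10⁹ N·m²/C²)(1.89×10⁻⁶ C)(3.44×10⁻⁶ C)(1/0.601 − 1/0.628) = 4.18×10⁻³ J.
v = √(2·4.18×10⁻³/2.69×10⁻³) = 1.76 m/s.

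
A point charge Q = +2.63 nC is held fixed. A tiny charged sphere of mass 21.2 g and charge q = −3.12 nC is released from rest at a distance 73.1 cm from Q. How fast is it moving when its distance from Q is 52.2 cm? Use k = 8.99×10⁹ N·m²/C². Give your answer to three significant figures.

Only the electrostatic force acts, so mechanical energy is conserved: ½mv² = U₁ − U₂ = kQq(1/r₁ − 1/r₂).
U₁ − U₂ = (8.99×10⁹ N·m²/C²)(2.63×10⁻⁹ C)(-3.12×10⁻⁹ C)(1/0.731 − 1/0.522) = 4.04×10⁻⁸ J.
v = √(2·4.04×10⁻⁸/0.0212) = 1.95×10⁻³ m/s.

1.95×10⁻³ m/s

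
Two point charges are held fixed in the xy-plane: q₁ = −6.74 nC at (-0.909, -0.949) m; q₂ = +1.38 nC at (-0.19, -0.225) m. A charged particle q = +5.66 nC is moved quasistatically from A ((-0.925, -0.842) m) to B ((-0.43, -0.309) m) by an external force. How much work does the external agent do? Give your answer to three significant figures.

2.94×10⁻⁶ J

For quasistatic motion the external work equals the change in potential energy: W_ext = qΔV = q(V_B − V_A).
At A: distances to the source charges are 0.108 m, 0.960 m; V_A = Σ kqᵢ/rᵢ = -547 V.
At B: distances to the source charges are 0.799 m, 0.254 m; V_B = Σ kqᵢ/rᵢ = -27.0 V.
ΔV = V_B − V_A = 520 V.
W_ext = qΔV = (5.66×10⁻⁹ C)(520 V) = 2.94×10⁻⁶ J.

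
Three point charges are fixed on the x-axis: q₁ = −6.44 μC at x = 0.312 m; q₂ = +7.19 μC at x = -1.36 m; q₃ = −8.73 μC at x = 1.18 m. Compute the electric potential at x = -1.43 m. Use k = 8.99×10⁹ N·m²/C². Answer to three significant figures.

The total potential is the scalar sum of each charge's contribution, V = Σ kqᵢ/rᵢ.
Distances from the field point to each charge: r₁ = 1.74 m, r₂ = 0.0700 m, r₃ = 2.61 m.
V = k[(-6.44×10⁻⁶)/(1.74) + (7.19×10⁻⁶)/(0.0700) + (-8.73×10⁻⁶)/(2.61)] = 8.60×10⁵ V.

8.60×10⁵ V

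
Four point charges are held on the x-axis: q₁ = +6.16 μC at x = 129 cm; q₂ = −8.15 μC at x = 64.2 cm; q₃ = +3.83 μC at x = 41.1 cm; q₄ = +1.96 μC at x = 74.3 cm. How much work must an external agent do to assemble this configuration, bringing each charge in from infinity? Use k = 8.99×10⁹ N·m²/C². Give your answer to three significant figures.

The work to assemble the configuration equals its total potential energy, U = Σ kqᵢqⱼ/rᵢⱼ over all pairs.
Pair separations: r₁₂ = 0.648 m, r₁₃ = 0.879 m, r₁₄ = 0.547 m, r₂₃ = 0.231 m, r₂₄ = 0.101 m, r₃₄ = 0.332 m.
Summing all 6 pair terms gives U = -2.69 J.

-2.69 J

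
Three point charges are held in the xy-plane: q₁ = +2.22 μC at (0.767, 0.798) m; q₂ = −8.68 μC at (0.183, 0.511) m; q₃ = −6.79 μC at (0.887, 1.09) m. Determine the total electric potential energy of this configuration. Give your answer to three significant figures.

-0.114 J

The work to assemble the configuration equals its total potential energy, U = Σ kqᵢqⱼ/rᵢⱼ over all pairs.
Pair separations: r₁₂ = 0.651 m, r₁₃ = 0.316 m, r₂₃ = 0.912 m.
U = (-0.266) + (-0.429) + (0.581) = -0.114 J.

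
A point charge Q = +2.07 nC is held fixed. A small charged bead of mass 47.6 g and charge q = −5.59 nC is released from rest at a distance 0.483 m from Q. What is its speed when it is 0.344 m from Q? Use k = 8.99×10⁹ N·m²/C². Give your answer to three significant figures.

Only the electrostatic force acts, so mechanical energy is conserved: ½mv² = U₁ − U₂ = kQq(1/r₁ − 1/r₂).
U₁ − U₂ = (8.99×10⁹ N·m²/C²)(2.07×10⁻⁹ C)(-5.59×10⁻⁹ C)(1/0.483 − 1/0.344) = 8.70×10⁻⁸ J.
v = √(2·8.70×10⁻⁸/0.0476) = 1.91×10⁻³ m/s.

1.91×10⁻³ m/s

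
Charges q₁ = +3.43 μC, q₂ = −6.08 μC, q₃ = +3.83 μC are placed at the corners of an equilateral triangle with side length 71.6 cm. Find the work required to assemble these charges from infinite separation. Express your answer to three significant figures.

-0.389 J

The assembly work is the sum of pairwise potential energies, U = Σ_{i<j} kqᵢqⱼ/rᵢⱼ.
All three pair separations equal the side length, 0.716 m.
U = (-0.262) + (0.165) + (-0.292) = -0.389 J.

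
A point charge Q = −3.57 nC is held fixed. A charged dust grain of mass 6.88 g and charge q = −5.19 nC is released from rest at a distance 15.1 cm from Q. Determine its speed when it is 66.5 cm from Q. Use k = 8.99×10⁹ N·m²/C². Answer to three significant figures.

Only the electrostatic force acts, so mechanical energy is conserved: ½mv² = U₁ − U₂ = kQq(1/r₁ − 1/r₂).
U₁ − U₂ = (8.99×10⁹ N·m²/C²)(-3.57×10⁻⁹ C)(-5.19×10⁻⁹ C)(1/0.151 − 1/0.665) = 8.53×10⁻⁷ J.
v = √(2·8.53×10⁻⁷/6.88×10⁻³) = 0.0157 m/s.

0.0157 m/s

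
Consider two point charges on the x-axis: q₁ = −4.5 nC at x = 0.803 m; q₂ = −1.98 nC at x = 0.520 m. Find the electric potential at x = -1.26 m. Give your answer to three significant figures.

-29.6 V

Electric potential is a scalar, so the contributions from each charge add algebraically: V = Σ kqᵢ/rᵢ.
Distances from the field point to each charge: r₁ = 2.06 m, r₂ = 1.78 m.
V = k[(-4.50×10⁻⁹)/(2.06) + (-1.98×10⁻⁹)/(1.78)] = -29.6 V.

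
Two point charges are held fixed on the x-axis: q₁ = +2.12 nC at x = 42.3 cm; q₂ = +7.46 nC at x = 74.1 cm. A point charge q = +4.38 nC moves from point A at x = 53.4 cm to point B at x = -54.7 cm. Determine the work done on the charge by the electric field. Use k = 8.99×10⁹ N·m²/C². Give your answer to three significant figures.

1.86×10⁻⁶ J

The work done by the electric force is W_field = −ΔU = −q(V_B − V_A) = q(V_A − V_B).
At A: distances to the source charges are 0.111 m, 0.207 m; V_A = Σ kqᵢ/rᵢ = 496 V.
At B: distances to the source charges are 0.970 m, 1.29 m; V_B = Σ kqᵢ/rᵢ = 71.7 V.
ΔV = V_B − V_A = -424 V.
W_field = −qΔV = −(4.38×10⁻⁹ C)(-424 V) = 1.86×10⁻⁶ J.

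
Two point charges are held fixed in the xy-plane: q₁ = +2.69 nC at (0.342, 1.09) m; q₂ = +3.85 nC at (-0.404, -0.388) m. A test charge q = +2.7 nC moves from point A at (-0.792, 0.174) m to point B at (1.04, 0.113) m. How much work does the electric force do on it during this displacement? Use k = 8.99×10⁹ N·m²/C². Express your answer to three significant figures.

6.61×10⁻⁸ J

The work done by the electric force is W_field = −ΔU = −q(V_B − V_A) = q(V_A − V_B).
At A: distances to the source charges are 1.46 m, 0.683 m; V_A = Σ kqᵢ/rᵢ = 67.3 V.
At B: distances to the source charges are 1.20 m, 1.53 m; V_B = Σ kqᵢ/rᵢ = 42.8 V.
ΔV = V_B − V_A = -24.5 V.
W_field = −qΔV = −(2.70×10⁻⁹ C)(-24.5 V) = 6.61×10⁻⁸ J.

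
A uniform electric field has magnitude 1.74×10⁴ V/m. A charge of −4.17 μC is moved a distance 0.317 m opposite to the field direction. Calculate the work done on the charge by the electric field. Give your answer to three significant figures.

The potential change for a displacement 0.317 m opposite to the field direction is ΔV = +Ed = 5520 V.
W_field = −qΔV = 0.0230 J.

0.0230 J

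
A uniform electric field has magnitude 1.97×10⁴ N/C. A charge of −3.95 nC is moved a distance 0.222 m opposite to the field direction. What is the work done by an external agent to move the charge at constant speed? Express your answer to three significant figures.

-1.73×10⁻⁵ J

The potential change for a displacement 0.222 m opposite to the field direction is ΔV = +Ed = 4370 V.
W_ext = qΔV = -1.73×10⁻⁵ J.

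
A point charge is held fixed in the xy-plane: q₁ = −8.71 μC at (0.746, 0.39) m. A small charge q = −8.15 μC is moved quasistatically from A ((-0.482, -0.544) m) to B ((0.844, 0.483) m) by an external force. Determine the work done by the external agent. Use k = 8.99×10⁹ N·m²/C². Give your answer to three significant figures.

For quasistatic motion the external work equals the change in potential energy: W_ext = qΔV = q(V_B − V_A).
At A: distance to the source charge is 1.54 m; V_A = kq₁/r = -5.08×10⁴ V.
At B: distance to the source charge is 0.135 m; V_B = kq₁/r = -5.80×10⁵ V.
ΔV = V_B − V_A = -5.29×10⁵ V.
W_ext = qΔV = (-8.15×10⁻⁶ C)(-5.29×10⁵ V) = 4.31 J.

4.31 J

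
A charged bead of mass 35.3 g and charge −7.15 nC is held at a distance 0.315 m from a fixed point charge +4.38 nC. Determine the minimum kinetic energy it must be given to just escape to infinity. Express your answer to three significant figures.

To just escape, total mechanical energy must reach zero at infinity: ½mv²_min + U = 0, so ½mv²_min = −U = |kQq|/r.
|U| = |kQq|/r = (8.99×10⁹ N·m²/C²)(4.38×10⁻⁹)(7.15×10⁻⁹)/(0.315) = 8.94×10⁻⁷ J.

8.94×10⁻⁷ J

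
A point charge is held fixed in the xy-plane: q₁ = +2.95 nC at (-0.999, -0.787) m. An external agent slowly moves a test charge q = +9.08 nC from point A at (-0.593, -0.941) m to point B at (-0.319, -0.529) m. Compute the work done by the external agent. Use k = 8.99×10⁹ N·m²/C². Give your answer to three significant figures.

For quasistatic motion the external work equals the change in potential energy: W_ext = qΔV = q(V_B − V_A).
At A: distance to the source charge is 0.434 m; V_A = kq₁/r = 61.1 V.
At B: distance to the source charge is 0.727 m; V_B = kq₁/r = 36.5 V.
ΔV = V_B − V_A = -24.6 V.
W_ext = qΔV = (9.08×10⁻⁹ C)(-24.6 V) = -2.23×10⁻⁷ J.

-2.23×10⁻⁷ J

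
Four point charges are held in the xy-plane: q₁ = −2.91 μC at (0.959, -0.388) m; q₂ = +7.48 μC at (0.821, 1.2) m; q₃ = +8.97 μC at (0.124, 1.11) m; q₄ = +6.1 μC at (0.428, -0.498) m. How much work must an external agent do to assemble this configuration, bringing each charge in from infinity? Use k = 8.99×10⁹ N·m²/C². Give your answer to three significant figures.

The work to assemble the configuration equals its total potential energy, U = Σ kqᵢqⱼ/rᵢⱼ over all pairs.
Pair separations: r₁₂ = 1.59 m, r₁₃ = 1.72 m, r₁₄ = 0.542 m, r₂₃ = 0.703 m, r₂₄ = 1.74 m, r₃₄ = 1.64 m.
Summing all 6 pair terms gives U = 0.840 J.

0.840 J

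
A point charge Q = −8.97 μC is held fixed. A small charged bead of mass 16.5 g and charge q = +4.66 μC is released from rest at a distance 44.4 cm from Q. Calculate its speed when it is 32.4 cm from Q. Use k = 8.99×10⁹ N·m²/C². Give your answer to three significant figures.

6.16 m/s

Only the electrostatic force acts, so mechanical energy is conserved: ½mv² = U₁ − U₂ = kQq(1/r₁ − 1/r₂).
U₁ − U₂ = (8.99×10⁹ N·m²/C²)(-8.97×10⁻⁶ C)(4.66×10⁻⁶ C)(1/0.444 − 1/0.324) = 0.313 J.
v = √(2·0.313/0.0165) = 6.16 m/s.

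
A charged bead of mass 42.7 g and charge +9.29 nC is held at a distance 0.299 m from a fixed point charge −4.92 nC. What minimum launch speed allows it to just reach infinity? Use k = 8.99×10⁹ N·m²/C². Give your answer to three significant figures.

8.02×10⁻³ m/s

To just escape, total mechanical energy must reach zero at infinity: ½mv²_min + U = 0, so ½mv²_min = −U = |kQq|/r.
|U| = |kQq|/r = (8.99×10⁹ N·m²/C²)(4.92×10⁻⁹)(9.29×10⁻⁹)/(0.299) = 1.37×10⁻⁶ J.
v_min = √(2|U|/m) = √(2·1.37×10⁻⁶/0.0427) = 8.02×10⁻³ m/s.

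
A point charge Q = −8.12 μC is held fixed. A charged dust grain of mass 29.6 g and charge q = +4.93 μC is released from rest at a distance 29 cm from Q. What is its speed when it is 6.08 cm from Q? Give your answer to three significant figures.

17.8 m/s

Only the electrostatic force acts, so mechanical energy is conserved: ½mv² = U₁ − U₂ = kQq(1/r₁ − 1/r₂).
U₁ − U₂ = (8.99×10⁹ N·m²/C²)(-8.12×10⁻⁶ C)(4.93×10⁻⁶ C)(1/0.290 − 1/0.0608) = 4.68 J.
v = √(2·4.68/0.0296) = 17.8 m/s.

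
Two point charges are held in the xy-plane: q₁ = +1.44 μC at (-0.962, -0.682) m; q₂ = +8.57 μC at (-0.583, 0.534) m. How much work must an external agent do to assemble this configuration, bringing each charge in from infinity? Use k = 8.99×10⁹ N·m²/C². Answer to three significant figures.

The work to assemble the configuration equals its total potential energy, U = Σ kqᵢqⱼ/rᵢⱼ over all pairs.
Pair separations: r₁₂ = 1.27 m.
U = (0.0871) = 0.0871 J.

0.0871 J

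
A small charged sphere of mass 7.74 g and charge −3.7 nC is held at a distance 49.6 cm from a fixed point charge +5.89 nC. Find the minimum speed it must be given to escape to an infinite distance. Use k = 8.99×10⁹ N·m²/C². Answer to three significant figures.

To just escape, total mechanical energy must reach zero at infinity: ½mv²_min + U = 0, so ½mv²_min = −U = |kQq|/r.
|U| = |kQq|/r = (8.99×10⁹ N·m²/C²)(5.89×10⁻⁹)(3.70×10⁻⁹)/(0.496) = 3.95×10⁻⁷ J.
v_min = √(2|U|/m) = √(2·3.95×10⁻⁷/7.74×10⁻³) = 0.0101 m/s.

0.0101 m/s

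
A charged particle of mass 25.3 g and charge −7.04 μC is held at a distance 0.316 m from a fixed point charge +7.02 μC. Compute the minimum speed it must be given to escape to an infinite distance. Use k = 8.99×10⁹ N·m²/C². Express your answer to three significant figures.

To just escape, total mechanical energy must reach zero at infinity: ½mv²_min + U = 0, so ½mv²_min = −U = |kQq|/r.
|U| = |kQq|/r = (8.99×10⁹ N·m²/C²)(7.02×10⁻⁶)(7.04×10⁻⁶)/(0.316) = 1.41 J.
v_min = √(2|U|/m) = √(2·1.41/0.0253) = 10.5 m/s.

10.5 m/s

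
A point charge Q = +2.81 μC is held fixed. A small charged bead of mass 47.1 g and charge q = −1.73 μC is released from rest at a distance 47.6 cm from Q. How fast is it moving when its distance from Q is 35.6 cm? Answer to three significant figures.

1.15 m/s

Only the electrostatic force acts, so mechanical energy is conserved: ½mv² = U₁ − U₂ = kQq(1/r₁ − 1/r₂).
U₁ − U₂ = (8.99×10⁹ N·m²/C²)(2.81×10⁻⁶ C)(-1.73×10⁻⁶ C)(1/0.476 − 1/0.356) = 0.0309 J.
v = √(2·0.0309/0.0471) = 1.15 m/s.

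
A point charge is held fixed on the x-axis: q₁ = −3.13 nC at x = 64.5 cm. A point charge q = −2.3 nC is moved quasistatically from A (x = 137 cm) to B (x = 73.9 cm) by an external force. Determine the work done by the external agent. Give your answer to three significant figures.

For quasistatic motion the external work equals the change in potential energy: W_ext = qΔV = q(V_B − V_A).
At A: distance to the source charge is 0.725 m; V_A = kq₁/r = -38.8 V.
At B: distance to the source charge is 0.0940 m; V_B = kq₁/r = -299 V.
ΔV = V_B − V_A = -261 V.
W_ext = qΔV = (-2.30×10⁻⁹ C)(-261 V) = 5.99×10⁻⁷ J.

5.99×10⁻⁷ J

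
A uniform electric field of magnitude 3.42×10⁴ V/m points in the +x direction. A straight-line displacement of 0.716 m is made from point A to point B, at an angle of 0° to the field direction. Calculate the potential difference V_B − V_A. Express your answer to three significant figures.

Only the component of displacement along E changes the potential: ΔV = −E·d·cosθ.
ΔV = −(3.42×10⁴ V/m)(0.716 m)cos0° = -2.45×10⁴ V.

-2.45×10⁴ V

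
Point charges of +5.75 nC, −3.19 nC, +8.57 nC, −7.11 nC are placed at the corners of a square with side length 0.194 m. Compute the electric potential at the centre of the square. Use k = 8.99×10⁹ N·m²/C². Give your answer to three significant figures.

The total potential is the scalar sum of each charge's contribution, V = Σ kqᵢ/rᵢ.
The distance from each corner to the centre is a√2/2 = 0.137 m.
V = k[(5.75×10⁻⁹)/(0.137) + (-3.19×10⁻⁹)/(0.137) + (8.57×10⁻⁹)/(0.137) + (-7.11×10⁻⁹)/(0.137)] = 263 V.

263 V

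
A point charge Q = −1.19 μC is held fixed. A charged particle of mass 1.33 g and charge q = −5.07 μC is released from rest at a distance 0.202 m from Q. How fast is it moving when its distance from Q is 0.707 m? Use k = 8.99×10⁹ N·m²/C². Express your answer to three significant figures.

Only the electrostatic force acts, so mechanical energy is conserved: ½mv² = U₁ − U₂ = kQq(1/r₁ − 1/r₂).
U₁ − U₂ = (8.99×10⁹ N·m²/C²)(-1.19×10⁻⁶ C)(-5.07×10⁻⁶ C)(1/0.202 − 1/0.707) = 0.192 J.
v = √(2·0.192/1.33×10⁻³) = 17.0 m/s.

17.0 m/s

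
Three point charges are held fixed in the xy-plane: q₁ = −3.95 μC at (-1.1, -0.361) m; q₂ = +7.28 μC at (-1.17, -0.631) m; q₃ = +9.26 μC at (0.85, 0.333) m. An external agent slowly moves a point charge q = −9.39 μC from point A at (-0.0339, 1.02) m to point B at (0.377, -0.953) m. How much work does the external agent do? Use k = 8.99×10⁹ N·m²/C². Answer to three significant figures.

For quasistatic motion the external work equals the change in potential energy: W_ext = qΔV = q(V_B − V_A).
At A: distances to the source charges are 1.74 m, 2.00 m, 1.12 m; V_A = Σ kqᵢ/rᵢ = 8.67×10⁴ V.
At B: distances to the source charges are 1.59 m, 1.58 m, 1.37 m; V_B = Σ kqᵢ/rᵢ = 7.99×10⁴ V.
ΔV = V_B − V_A = -6810 V.
W_ext = qΔV = (-9.39×10⁻⁶ C)(-6810 V) = 0.0639 J.

0.0639 J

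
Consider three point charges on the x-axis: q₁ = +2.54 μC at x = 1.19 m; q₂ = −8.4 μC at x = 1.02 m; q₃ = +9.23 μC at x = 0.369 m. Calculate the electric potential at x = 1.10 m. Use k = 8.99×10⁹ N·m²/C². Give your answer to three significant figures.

-5.77×10⁵ V

The total potential is the scalar sum of each charge's contribution, V = Σ kqᵢ/rᵢ.
Distances from the field point to each charge: r₁ = 0.0900 m, r₂ = 0.0800 m, r₃ = 0.731 m.
V = k[(2.54×10⁻⁶)/(0.0900) + (-8.40×10⁻⁶)/(0.0800) + (9.23×10⁻⁶)/(0.731)] = -5.77×10⁵ V.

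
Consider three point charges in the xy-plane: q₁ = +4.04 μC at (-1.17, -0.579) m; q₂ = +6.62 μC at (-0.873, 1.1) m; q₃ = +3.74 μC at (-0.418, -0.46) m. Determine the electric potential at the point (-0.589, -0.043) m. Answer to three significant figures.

1.71×10⁵ V

The total potential is the scalar sum of each charge's contribution, V = Σ kqᵢ/rᵢ.
Distances from the field point to each charge: r₁ = 0.790 m, r₂ = 1.18 m, r₃ = 0.451 m.
V = k[(4.04×10⁻⁶)/(0.790) + (6.62×10⁻⁶)/(1.18) + (3.74×10⁻⁶)/(0.451)] = 1.71×10⁵ V.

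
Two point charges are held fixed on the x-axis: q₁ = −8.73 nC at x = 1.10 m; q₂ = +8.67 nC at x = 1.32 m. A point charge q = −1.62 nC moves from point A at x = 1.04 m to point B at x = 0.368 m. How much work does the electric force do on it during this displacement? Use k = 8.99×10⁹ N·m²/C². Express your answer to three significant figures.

1.63×10⁻⁶ J

The work done by the electric force is W_field = −ΔU = −q(V_B − V_A) = q(V_A − V_B).
At A: distances to the source charges are 0.0600 m, 0.280 m; V_A = Σ kqᵢ/rᵢ = -1030 V.
At B: distances to the source charges are 0.732 m, 0.952 m; V_B = Σ kqᵢ/rᵢ = -25.3 V.
ΔV = V_B − V_A = 1000 V.
W_field = −qΔV = −(-1.62×10⁻⁹ C)(1000 V) = 1.63×10⁻⁶ J.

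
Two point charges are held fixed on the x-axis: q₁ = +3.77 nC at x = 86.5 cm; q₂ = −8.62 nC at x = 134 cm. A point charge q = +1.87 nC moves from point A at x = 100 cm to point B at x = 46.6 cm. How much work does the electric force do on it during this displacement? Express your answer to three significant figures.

5.02×10⁻⁸ J

The work done by the electric force is W_field = −ΔU = −q(V_B − V_A) = q(V_A − V_B).
At A: distances to the source charges are 0.135 m, 0.340 m; V_A = Σ kqᵢ/rᵢ = 23.1 V.
At B: distances to the source charges are 0.399 m, 0.874 m; V_B = Σ kqᵢ/rᵢ = -3.72 V.
ΔV = V_B − V_A = -26.9 V.
W_field = −qΔV = −(1.87×10⁻⁹ C)(-26.9 V) = 5.02×10⁻⁸ J.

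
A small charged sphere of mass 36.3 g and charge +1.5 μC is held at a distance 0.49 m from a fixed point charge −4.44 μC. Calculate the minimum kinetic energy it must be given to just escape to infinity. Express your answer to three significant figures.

0.122 J

To just escape, total mechanical energy must reach zero at infinity: ½mv²_min + U = 0, so ½mv²_min = −U = |kQq|/r.
|U| = |kQq|/r = (8.99×10⁹ N·m²/C²)(4.44×10⁻⁶)(1.50×10⁻⁶)/(0.490) = 0.122 J.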